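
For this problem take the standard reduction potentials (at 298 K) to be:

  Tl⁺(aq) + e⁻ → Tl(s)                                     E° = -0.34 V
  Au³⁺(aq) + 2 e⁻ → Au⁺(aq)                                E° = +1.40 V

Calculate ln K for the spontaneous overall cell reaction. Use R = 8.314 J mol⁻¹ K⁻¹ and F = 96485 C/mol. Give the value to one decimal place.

Cathode: Au³⁺/Au⁺; anode: Tl⁺/Tl. E°cell = (+1.40) − (-0.34) = +1.74 V, with n = 2.
ΔG° = −nFE° = −RT ln K, so ln K = nFE°/(RT) = (2)(96485)(+1.74) / ((8.314)(298)) = 135.523.

135.5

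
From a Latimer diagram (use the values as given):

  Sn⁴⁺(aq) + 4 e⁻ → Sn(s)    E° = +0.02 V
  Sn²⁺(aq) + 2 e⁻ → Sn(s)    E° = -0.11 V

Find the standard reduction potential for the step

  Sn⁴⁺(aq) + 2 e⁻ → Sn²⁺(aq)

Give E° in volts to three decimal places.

Sequential free energies add, so n₃E°₃ = n₁E°₁ + n₂E°₂.
With n₃ = 4, and the known step contributing 2×(-0.11) V, the unknown satisfies 2·E° = 4×(+0.02) − 2×(-0.11) = +0.300.
E° = +0.300 / 2 = +0.150 V.

+0.150 V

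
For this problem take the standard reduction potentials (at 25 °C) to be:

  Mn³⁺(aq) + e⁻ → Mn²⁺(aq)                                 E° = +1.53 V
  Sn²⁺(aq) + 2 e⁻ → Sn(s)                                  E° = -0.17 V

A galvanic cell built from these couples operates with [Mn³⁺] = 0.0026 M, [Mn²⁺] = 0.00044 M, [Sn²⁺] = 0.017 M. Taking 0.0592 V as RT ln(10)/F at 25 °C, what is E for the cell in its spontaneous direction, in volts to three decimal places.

Mn³⁺/Mn²⁺ is the cathode (higher E°), Sn²⁺/Sn the anode: E°cell = +1.53 − (-0.17) = +1.70 V, n = 2.
Overall: 2 Mn³⁺(aq) + Sn(s) → 2 Mn²⁺(aq) + Sn²⁺(aq)
Q = [Mn²⁺]^2·[Sn²⁺] / ([Mn³⁺]^2); log Q = -3.313.
E = E° − (0.0592/n) log Q = +1.70 − (0.0592/2)(-3.313) = +1.798 V.

+1.798 V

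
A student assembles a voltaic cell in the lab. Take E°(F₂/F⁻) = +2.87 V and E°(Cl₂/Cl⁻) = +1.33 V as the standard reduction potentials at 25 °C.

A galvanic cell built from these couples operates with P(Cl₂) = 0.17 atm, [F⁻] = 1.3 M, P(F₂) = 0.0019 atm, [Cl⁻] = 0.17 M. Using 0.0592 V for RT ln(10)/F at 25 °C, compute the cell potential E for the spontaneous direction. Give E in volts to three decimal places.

F₂/F⁻ is the cathode (higher E°), Cl₂/Cl⁻ the anode: E°cell = +2.87 − (+1.33) = +1.54 V, n = 2.
Overall: F₂(g) + 2 Cl⁻(aq) → 2 F⁻(aq) + Cl₂(g)
Q = [F⁻]^2·P(Cl₂) / (P(F₂)·[Cl⁻]^2); log Q = 3.719.
E = E° − (0.0592/n) log Q = +1.54 − (0.0592/2)(3.719) = +1.430 V.

+1.430 V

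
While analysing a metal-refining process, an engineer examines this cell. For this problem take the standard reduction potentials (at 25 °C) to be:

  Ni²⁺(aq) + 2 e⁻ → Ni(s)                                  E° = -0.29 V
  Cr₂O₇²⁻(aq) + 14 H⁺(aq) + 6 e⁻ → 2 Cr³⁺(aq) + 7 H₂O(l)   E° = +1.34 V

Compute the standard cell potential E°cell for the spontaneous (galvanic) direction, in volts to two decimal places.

+1.63 V

The Cr₂O₇²⁻/Cr³⁺ couple has the higher reduction potential, so it is the cathode; Ni²⁺/Ni is oxidised at the anode.
E°cell = E°(cathode) − E°(anode) = (+1.34) − (-0.29) = +1.63 V.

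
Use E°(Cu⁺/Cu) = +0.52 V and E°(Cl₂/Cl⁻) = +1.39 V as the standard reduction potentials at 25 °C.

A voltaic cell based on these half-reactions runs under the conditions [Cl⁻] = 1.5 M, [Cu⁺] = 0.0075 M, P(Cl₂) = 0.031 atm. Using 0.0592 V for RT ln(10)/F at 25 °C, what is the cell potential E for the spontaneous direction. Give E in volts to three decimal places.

+0.941 V

Cl₂/Cl⁻ is the cathode (higher E°), Cu⁺/Cu the anode: E°cell = +1.39 − (+0.52) = +0.87 V, n = 2.
Overall: Cl₂(g) + 2 Cu(s) → 2 Cl⁻(aq) + 2 Cu⁺(aq)
Q = [Cl⁻]^2·[Cu⁺]^2 / (P(Cl₂)); log Q = -2.389.
E = E° − (0.0592/n) log Q = +0.87 − (0.0592/2)(-2.389) = +0.941 V.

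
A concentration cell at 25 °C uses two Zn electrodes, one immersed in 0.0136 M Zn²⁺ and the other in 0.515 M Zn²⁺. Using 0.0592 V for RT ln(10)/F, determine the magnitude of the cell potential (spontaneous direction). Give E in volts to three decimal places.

For a concentration cell E°cell = 0. The 0.515 M side is the cathode (reduction is favoured where [Zn²⁺] is higher).
With n = 2, E = −(0.0592/2) log([Zn²⁺]ₐₙ/[Zn²⁺]꜀ₐₜ) = −(0.0592/2) log(0.0136/0.515) = −(0.0592/2)(-1.578) = +0.047 V.

+0.047 V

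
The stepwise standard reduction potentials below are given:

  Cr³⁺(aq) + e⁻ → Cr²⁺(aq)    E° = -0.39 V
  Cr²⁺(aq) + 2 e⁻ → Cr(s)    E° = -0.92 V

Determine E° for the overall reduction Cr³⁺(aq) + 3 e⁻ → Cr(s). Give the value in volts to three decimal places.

-0.743 V

Standard free energies of sequential steps add: ΔG°₃ = ΔG°₁ + ΔG°₂, so n₃E°₃ = n₁E°₁ + n₂E°₂.
E°₃ = (1×-0.39 + 2×-0.92) / 3 = (-2.230) / 3 = -0.743 V.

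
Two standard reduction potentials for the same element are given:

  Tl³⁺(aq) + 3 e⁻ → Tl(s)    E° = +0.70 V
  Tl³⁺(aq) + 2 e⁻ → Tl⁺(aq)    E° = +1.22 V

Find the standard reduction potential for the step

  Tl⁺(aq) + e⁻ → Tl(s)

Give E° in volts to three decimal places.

-0.340 V

Sequential free energies add, so n₃E°₃ = n₁E°₁ + n₂E°₂.
With n₃ = 3, and the known step contributing 2×(+1.22) V, the unknown satisfies 1·E° = 3×(+0.70) − 2×(+1.22) = -0.340.
E° = -0.340 / 1 = -0.340 V.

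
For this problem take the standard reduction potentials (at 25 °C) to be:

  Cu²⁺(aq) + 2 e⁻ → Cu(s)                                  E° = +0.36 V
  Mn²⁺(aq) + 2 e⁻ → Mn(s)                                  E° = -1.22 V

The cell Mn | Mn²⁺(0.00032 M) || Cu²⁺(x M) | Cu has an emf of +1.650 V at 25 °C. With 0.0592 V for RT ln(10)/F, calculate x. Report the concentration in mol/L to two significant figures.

0.074 M

Cu²⁺/Cu is the cathode, Mn²⁺/Mn the anode: E°cell = +1.58 V, n = 2.
Overall reaction: Cu²⁺(aq) + Mn(s) → Cu(s) + Mn²⁺(aq); Q = [Mn²⁺]^1/[Cu²⁺]^1.
From E = E° − (0.0592/n) log Q: log Q = (E° − E)·n/0.0592 = (+1.58 − (+1.650))·2/0.0592 = -2.3649.
So 1·log[Cu²⁺] = 1·log(0.00032) − log Q = -3.4949 − (-2.3649) = -1.1300; [Cu²⁺] = 10^(-1.1300) ≈ 0.074 M.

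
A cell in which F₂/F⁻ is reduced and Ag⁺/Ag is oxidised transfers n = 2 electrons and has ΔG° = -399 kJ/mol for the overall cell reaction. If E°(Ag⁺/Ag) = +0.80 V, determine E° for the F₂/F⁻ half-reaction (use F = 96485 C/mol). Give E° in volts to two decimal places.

E°cell = −ΔG°/(nF) = −(-399×10³)/((2)(96485)) = +2.068 V.
Since F₂/F⁻ is the cathode and Ag⁺/Ag the anode, E°cell = E°(F₂/F⁻) − E°(Ag⁺/Ag).
So E°(F₂/F⁻) = E°cell + E°(Ag⁺/Ag) = +2.068 + (+0.80) = +2.87 V.

+2.87 V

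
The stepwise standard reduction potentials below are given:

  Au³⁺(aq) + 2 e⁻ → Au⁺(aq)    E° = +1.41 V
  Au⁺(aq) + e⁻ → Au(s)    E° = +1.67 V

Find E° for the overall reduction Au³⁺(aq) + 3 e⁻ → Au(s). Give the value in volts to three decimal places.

Standard free energies of sequential steps add: ΔG°₃ = ΔG°₁ + ΔG°₂, so n₃E°₃ = n₁E°₁ + n₂E°₂.
E°₃ = (2×+1.41 + 1×+1.67) / 3 = (+4.490) / 3 = +1.497 V.
E° values themselves are not directly additive — weighting by electron count is essential.

+1.497 V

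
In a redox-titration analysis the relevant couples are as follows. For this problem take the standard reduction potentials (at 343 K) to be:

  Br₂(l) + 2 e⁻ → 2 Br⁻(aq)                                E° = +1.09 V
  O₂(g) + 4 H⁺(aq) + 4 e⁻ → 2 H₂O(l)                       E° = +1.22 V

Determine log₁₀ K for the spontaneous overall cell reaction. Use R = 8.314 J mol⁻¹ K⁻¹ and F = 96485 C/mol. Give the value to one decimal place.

7.6

Cathode: O₂/H₂O; anode: Br₂/Br⁻. E°cell = (+1.22) − (+1.09) = +0.13 V, with n = 4.
ΔG° = −nFE° = −RT ln K, so ln K = nFE°/(RT) = (4)(96485)(+0.13) / ((8.314)(343)) = 17.594.
log₁₀ K = 17.594 / ln 10 = 7.6.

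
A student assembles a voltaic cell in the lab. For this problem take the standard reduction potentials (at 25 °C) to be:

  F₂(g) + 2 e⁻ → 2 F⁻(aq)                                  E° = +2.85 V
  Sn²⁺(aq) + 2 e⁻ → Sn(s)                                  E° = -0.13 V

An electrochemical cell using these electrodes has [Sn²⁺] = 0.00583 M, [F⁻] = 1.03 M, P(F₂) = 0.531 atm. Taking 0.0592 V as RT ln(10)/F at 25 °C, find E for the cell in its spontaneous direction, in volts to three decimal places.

F₂/F⁻ is the cathode (higher E°), Sn²⁺/Sn the anode: E°cell = +2.85 − (-0.13) = +2.98 V, n = 2.
Overall: F₂(g) + Sn(s) → 2 F⁻(aq) + Sn²⁺(aq)
Q = [F⁻]^2·[Sn²⁺] / (P(F₂)); log Q = -1.934.
E = E° − (0.0592/n) log Q = +2.98 − (0.0592/2)(-1.934) = +3.037 V.

+3.037 V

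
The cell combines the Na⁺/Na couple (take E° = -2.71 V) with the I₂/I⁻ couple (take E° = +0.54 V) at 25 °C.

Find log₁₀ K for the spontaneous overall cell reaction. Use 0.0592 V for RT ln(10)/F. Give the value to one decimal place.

109.8

Cathode: I₂/I⁻; anode: Na⁺/Na. E°cell = +3.25 V, n = 2.
log K = nE°cell / 0.0592 = (2)(+3.25) / 0.0592 = 109.8.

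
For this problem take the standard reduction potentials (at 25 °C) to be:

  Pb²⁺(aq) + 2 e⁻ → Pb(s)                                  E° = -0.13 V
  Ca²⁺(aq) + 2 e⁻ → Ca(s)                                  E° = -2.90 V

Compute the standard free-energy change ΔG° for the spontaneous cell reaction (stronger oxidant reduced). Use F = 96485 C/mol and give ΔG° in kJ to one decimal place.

Pb²⁺/Pb (E° = -0.13 V) is the cathode; Ca²⁺/Ca (E° = -2.90 V) is the anode, so E°cell = +2.77 V.
Balancing electrons gives n = 2 (lcm of 2 and 2).
ΔG° = −nFE° = −(2)(96485)(+2.77) = -534,527 J = -534.5 kJ.

-534.5 kJ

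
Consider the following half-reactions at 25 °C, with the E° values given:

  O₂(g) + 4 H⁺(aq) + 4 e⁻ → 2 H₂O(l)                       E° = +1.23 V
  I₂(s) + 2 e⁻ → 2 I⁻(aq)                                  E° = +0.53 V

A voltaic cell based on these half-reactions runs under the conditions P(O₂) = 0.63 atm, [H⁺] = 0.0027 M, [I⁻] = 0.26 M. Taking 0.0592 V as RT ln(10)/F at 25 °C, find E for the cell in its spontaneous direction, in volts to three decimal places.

+0.510 V

O₂/H₂O is the cathode (higher E°), I₂/I⁻ the anode: E°cell = +1.23 − (+0.53) = +0.70 V, n = 4.
Overall: O₂(g) + 4 H⁺(aq) + 4 I⁻(aq) → 2 H₂O(l) + 2 I₂(s)
Q = 1 / (P(O₂)·[H⁺]^4·[I⁻]^4); log Q = 12.815.
E = E° − (0.0592/n) log Q = +0.70 − (0.0592/4)(12.815) = +0.510 V.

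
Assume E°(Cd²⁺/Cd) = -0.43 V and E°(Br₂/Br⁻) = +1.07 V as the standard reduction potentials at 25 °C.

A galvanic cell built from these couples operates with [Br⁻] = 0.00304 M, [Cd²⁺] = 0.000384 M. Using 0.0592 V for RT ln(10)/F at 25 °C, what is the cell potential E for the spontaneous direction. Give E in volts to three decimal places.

+1.750 V

Br₂/Br⁻ is the cathode (higher E°), Cd²⁺/Cd the anode: E°cell = +1.07 − (-0.43) = +1.50 V, n = 2.
Overall: Br₂(l) + Cd(s) → 2 Br⁻(aq) + Cd²⁺(aq)
Q = [Br⁻]^2·[Cd²⁺]; log Q = -8.450.
E = E° − (0.0592/n) log Q = +1.50 − (0.0592/2)(-8.450) = +1.750 V.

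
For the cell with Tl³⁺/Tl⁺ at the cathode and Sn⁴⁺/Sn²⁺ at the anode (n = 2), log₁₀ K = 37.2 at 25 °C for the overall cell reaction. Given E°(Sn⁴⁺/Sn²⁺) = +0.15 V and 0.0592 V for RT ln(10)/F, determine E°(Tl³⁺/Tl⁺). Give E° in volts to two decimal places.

E°cell = (0.0592/n)·log K = (0.0592/2)(37.2) = +1.101 V.
Since Tl³⁺/Tl⁺ is the cathode and Sn⁴⁺/Sn²⁺ the anode, E°cell = E°(Tl³⁺/Tl⁺) − E°(Sn⁴⁺/Sn²⁺).
So E°(Tl³⁺/Tl⁺) = E°cell + E°(Sn⁴⁺/Sn²⁺) = +1.101 + (+0.15) = +1.25 V.

+1.25 V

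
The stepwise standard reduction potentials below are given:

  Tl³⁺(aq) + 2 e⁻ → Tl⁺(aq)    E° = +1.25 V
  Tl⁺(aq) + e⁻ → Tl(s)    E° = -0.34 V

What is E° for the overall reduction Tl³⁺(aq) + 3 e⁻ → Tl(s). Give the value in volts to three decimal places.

+0.720 V

Standard free energies of sequential steps add: ΔG°₃ = ΔG°₁ + ΔG°₂, so n₃E°₃ = n₁E°₁ + n₂E°₂.
E°₃ = (2×+1.25 + 1×-0.34) / 3 = (+2.160) / 3 = +0.720 V.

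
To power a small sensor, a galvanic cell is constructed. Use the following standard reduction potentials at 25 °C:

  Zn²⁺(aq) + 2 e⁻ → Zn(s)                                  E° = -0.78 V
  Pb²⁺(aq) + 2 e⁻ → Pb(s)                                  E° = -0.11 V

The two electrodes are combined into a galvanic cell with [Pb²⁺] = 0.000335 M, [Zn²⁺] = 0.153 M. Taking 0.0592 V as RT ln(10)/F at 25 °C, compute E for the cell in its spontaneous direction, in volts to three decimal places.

Pb²⁺/Pb is the cathode (higher E°), Zn²⁺/Zn the anode: E°cell = -0.11 − (-0.78) = +0.67 V, n = 2.
Overall: Pb²⁺(aq) + Zn(s) → Pb(s) + Zn²⁺(aq)
Q = [Zn²⁺] / ([Pb²⁺]); log Q = 2.660.
E = E° − (0.0592/n) log Q = +0.67 − (0.0592/2)(2.660) = +0.591 V.

+0.591 V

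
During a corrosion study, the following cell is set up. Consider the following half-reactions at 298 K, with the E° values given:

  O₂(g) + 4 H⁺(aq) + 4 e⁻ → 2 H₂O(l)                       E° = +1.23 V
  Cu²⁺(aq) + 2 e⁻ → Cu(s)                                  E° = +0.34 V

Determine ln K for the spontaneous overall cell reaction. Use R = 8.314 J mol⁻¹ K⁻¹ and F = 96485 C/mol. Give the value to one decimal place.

Cathode: O₂/H₂O; anode: Cu²⁺/Cu. E°cell = (+1.23) − (+0.34) = +0.89 V, with n = 4.
ΔG° = −nFE° = −RT ln K, so ln K = nFE°/(RT) = (4)(96485)(+0.89) / ((8.314)(298)) = 138.638.

138.6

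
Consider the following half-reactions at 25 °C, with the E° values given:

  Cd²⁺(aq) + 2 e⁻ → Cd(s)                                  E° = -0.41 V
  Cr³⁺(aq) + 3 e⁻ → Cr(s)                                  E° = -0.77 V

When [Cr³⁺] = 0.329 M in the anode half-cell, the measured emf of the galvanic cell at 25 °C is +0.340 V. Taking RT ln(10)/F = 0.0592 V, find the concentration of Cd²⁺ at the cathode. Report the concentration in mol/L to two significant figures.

0.10 M

Cd²⁺/Cd is the cathode, Cr³⁺/Cr the anode: E°cell = +0.36 V, n = 6.
Overall reaction: 3 Cd²⁺(aq) + 2 Cr(s) → 3 Cd(s) + 2 Cr³⁺(aq); Q = [Cr³⁺]^2/[Cd²⁺]^3.
From E = E° − (0.0592/n) log Q: log Q = (E° − E)·n/0.0592 = (+0.36 − (+0.340))·6/0.0592 = 2.0270.
So 3·log[Cd²⁺] = 2·log(0.329) − log Q = -0.9656 − (2.0270) = -2.9926; log[Cd²⁺] = -2.9926 / 3 = -0.9975; [Cd²⁺] = 10^(-0.9975) ≈ 0.10 M.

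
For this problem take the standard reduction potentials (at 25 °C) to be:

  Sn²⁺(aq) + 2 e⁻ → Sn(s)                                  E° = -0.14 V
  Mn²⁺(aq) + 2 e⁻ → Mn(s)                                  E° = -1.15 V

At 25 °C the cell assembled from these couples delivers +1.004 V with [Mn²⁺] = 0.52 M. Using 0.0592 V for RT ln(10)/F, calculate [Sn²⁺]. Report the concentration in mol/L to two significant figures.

Sn²⁺/Sn is the cathode, Mn²⁺/Mn the anode: E°cell = +1.01 V, n = 2.
Overall reaction: Sn²⁺(aq) + Mn(s) → Sn(s) + Mn²⁺(aq); Q = [Mn²⁺]^1/[Sn²⁺]^1.
From E = E° − (0.0592/n) log Q: log Q = (E° − E)·n/0.0592 = (+1.01 − (+1.004))·2/0.0592 = 0.2027.
So 1·log[Sn²⁺] = 1·log(0.52) − log Q = -0.2840 − (0.2027) = -0.4867; [Sn²⁺] = 10^(-0.4867) ≈ 0.33 M.

0.33 M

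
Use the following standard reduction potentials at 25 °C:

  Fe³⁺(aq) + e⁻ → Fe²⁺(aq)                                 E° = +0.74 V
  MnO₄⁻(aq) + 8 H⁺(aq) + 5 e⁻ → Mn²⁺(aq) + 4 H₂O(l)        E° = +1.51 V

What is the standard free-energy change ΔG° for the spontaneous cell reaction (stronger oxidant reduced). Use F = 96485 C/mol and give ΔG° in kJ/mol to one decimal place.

-371.5 kJ/mol

MnO₄⁻/Mn²⁺ (E° = +1.51 V) is the cathode; Fe³⁺/Fe²⁺ (E° = +0.74 V) is the anode, so E°cell = +0.77 V.
Balancing electrons gives n = 5 (lcm of 5 and 1).
ΔG° = −nFE° = −(5)(96485)(+0.77) = -371,467 J = -371.5 kJ/mol.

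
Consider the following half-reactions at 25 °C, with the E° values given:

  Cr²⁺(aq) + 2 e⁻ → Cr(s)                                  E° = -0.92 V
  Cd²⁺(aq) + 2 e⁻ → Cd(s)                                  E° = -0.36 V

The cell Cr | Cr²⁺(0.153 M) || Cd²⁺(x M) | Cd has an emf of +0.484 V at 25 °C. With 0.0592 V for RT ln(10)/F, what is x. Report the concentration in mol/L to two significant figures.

Cd²⁺/Cd is the cathode, Cr²⁺/Cr the anode: E°cell = +0.56 V, n = 2.
Overall reaction: Cd²⁺(aq) + Cr(s) → Cd(s) + Cr²⁺(aq); Q = [Cr²⁺]^1/[Cd²⁺]^1.
From E = E° − (0.0592/n) log Q: log Q = (E° − E)·n/0.0592 = (+0.56 − (+0.484))·2/0.0592 = 2.5676.
So 1·log[Cd²⁺] = 1·log(0.153) − log Q = -0.8153 − (2.5676) = -3.3829; [Cd²⁺] = 10^(-3.3829) ≈ 0.00041 M.

0.00041 M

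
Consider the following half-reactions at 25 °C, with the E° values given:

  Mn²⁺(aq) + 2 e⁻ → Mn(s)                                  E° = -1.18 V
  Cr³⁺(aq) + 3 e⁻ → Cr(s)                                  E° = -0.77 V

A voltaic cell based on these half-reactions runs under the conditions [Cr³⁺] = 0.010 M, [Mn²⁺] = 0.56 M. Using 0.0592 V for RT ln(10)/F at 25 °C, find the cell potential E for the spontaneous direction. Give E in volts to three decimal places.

Cr³⁺/Cr is the cathode (higher E°), Mn²⁺/Mn the anode: E°cell = -0.77 − (-1.18) = +0.41 V, n = 6.
Overall: 2 Cr³⁺(aq) + 3 Mn(s) → 2 Cr(s) + 3 Mn²⁺(aq)
Q = [Mn²⁺]^3 / ([Cr³⁺]^2); log Q = 3.245.
E = E° − (0.0592/n) log Q = +0.41 − (0.0592/6)(3.245) = +0.378 V.

+0.378 V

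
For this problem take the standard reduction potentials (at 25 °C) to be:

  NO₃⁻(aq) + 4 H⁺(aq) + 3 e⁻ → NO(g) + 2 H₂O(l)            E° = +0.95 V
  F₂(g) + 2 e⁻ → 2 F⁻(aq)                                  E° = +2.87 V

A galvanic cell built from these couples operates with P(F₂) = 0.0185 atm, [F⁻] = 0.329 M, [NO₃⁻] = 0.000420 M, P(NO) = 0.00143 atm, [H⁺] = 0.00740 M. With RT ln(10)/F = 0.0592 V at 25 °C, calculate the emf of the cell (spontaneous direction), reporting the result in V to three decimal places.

+2.076 V

F₂/F⁻ is the cathode (higher E°), NO₃⁻/NO the anode: E°cell = +2.87 − (+0.95) = +1.92 V, n = 6.
Overall: 3 F₂(g) + 2 NO(g) + 4 H₂O(l) → 6 F⁻(aq) + 2 NO₃⁻(aq) + 8 H⁺(aq)
Q = [F⁻]^6·[NO₃⁻]^2·[H⁺]^8 / (P(F₂)^3·P(NO)^2); log Q = -15.809.
E = E° − (0.0592/n) log Q = +1.92 − (0.0592/6)(-15.809) = +2.076 V.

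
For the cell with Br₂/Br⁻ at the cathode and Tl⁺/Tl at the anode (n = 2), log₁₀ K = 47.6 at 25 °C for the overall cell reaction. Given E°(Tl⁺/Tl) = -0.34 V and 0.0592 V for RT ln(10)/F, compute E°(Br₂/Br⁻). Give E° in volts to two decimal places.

+1.07 V

E°cell = (0.0592/n)·log K = (0.0592/2)(47.6) = +1.409 V.
Since Br₂/Br⁻ is the cathode and Tl⁺/Tl the anode, E°cell = E°(Br₂/Br⁻) − E°(Tl⁺/Tl).
So E°(Br₂/Br⁻) = E°cell + E°(Tl⁺/Tl) = +1.409 + (-0.34) = +1.07 V.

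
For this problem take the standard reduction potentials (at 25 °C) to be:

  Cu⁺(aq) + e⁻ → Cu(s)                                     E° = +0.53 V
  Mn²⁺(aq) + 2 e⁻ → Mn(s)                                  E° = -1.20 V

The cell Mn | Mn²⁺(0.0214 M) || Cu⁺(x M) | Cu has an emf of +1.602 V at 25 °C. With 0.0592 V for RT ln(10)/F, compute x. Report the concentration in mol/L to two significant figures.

Cu⁺/Cu is the cathode, Mn²⁺/Mn the anode: E°cell = +1.73 V, n = 2.
Overall reaction: 2 Cu⁺(aq) + Mn(s) → 2 Cu(s) + Mn²⁺(aq); Q = [Mn²⁺]^1/[Cu⁺]^2.
From E = E° − (0.0592/n) log Q: log Q = (E° − E)·n/0.0592 = (+1.73 − (+1.602))·2/0.0592 = 4.3243.
So 2·log[Cu⁺] = 1·log(0.0214) − log Q = -1.6696 − (4.3243) = -5.9939; log[Cu⁺] = -5.9939 / 2 = -2.9970; [Cu⁺] = 10^(-2.9970) ≈ 0.0010 M.

0.0010 M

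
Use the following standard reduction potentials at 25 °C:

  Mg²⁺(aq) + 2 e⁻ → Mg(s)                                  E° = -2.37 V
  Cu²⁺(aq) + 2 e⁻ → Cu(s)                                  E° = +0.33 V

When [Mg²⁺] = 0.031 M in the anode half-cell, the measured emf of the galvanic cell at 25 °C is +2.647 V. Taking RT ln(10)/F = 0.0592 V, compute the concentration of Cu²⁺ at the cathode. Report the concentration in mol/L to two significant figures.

0.00050 M

Cu²⁺/Cu is the cathode, Mg²⁺/Mg the anode: E°cell = +2.70 V, n = 2.
Overall reaction: Cu²⁺(aq) + Mg(s) → Cu(s) + Mg²⁺(aq); Q = [Mg²⁺]^1/[Cu²⁺]^1.
From E = E° − (0.0592/n) log Q: log Q = (E° − E)·n/0.0592 = (+2.70 − (+2.647))·2/0.0592 = 1.7905.
So 1·log[Cu²⁺] = 1·log(0.031) − log Q = -1.5086 − (1.7905) = -3.2991; [Cu²⁺] = 10^(-3.2991) ≈ 0.00050 M.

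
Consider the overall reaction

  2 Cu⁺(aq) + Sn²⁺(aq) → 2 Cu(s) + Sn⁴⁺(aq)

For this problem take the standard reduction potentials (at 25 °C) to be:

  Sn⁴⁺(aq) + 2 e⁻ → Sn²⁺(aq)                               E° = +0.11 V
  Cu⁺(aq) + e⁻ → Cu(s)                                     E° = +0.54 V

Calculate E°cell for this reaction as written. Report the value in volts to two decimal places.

+0.43 V

The Cu⁺/Cu couple has the higher reduction potential, so it is the cathode; Sn⁴⁺/Sn²⁺ is oxidised at the anode.
E°cell = E°(cathode) − E°(anode) = (+0.54) − (+0.11) = +0.43 V.
Since E°cell > 0, the reaction is spontaneous under standard conditions.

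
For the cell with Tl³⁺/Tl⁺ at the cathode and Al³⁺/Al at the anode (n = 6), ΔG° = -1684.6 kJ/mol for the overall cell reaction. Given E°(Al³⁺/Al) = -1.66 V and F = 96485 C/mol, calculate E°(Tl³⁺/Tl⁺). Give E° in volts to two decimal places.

E°cell = −ΔG°/(nF) = −(-1684.6×10³)/((6)(96485)) = +2.910 V.
Since Tl³⁺/Tl⁺ is the cathode and Al³⁺/Al the anode, E°cell = E°(Tl³⁺/Tl⁺) − E°(Al³⁺/Al).
So E°(Tl³⁺/Tl⁺) = E°cell + E°(Al³⁺/Al) = +2.910 + (-1.66) = +1.25 V.

+1.25 V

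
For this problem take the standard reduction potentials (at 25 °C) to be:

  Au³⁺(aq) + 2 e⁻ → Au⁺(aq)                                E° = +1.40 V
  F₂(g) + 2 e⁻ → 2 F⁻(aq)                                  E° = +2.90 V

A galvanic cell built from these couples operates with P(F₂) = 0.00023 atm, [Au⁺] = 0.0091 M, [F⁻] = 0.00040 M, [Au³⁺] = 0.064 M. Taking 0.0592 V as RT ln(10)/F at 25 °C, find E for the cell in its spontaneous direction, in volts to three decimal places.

F₂/F⁻ is the cathode (higher E°), Au³⁺/Au⁺ the anode: E°cell = +2.90 − (+1.40) = +1.50 V, n = 2.
Overall: F₂(g) + Au⁺(aq) → 2 F⁻(aq) + Au³⁺(aq)
Q = [F⁻]^2·[Au³⁺] / (P(F₂)·[Au⁺]); log Q = -2.310.
E = E° − (0.0592/n) log Q = +1.50 − (0.0592/2)(-2.310) = +1.568 V.

+1.568 V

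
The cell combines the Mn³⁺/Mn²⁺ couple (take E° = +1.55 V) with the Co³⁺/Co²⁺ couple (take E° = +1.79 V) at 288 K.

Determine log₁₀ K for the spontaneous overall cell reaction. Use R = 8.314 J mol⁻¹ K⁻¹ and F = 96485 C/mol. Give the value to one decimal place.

4.2

Cathode: Co³⁺/Co²⁺; anode: Mn³⁺/Mn²⁺. E°cell = (+1.79) − (+1.55) = +0.24 V, with n = 1.
ΔG° = −nFE° = −RT ln K, so ln K = nFE°/(RT) = (1)(96485)(+0.24) / ((8.314)(288)) = 9.671.
log₁₀ K = 9.671 / ln 10 = 4.2.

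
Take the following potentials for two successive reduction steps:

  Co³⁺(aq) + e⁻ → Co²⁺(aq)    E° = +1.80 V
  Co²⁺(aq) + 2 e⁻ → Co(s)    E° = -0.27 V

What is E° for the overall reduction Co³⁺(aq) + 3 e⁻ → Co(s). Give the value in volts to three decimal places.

+0.420 V

Since ΔG° = −nFE° is additive over sequential reductions, n₃E°₃ = n₁E°₁ + n₂E°₂.
E°₃ = (1×+1.80 + 2×-0.27) / 3 = (+1.260) / 3 = +0.420 V.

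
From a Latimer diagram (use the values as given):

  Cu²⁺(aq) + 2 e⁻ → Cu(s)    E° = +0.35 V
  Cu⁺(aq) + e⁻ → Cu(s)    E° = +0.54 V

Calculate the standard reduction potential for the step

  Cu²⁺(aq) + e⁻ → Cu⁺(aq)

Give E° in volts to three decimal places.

Sequential free energies add, so n₃E°₃ = n₁E°₁ + n₂E°₂.
With n₃ = 2, and the known step contributing 1×(+0.54) V, the unknown satisfies 1·E° = 2×(+0.35) − 1×(+0.54) = +0.160.
E° = +0.160 / 1 = +0.160 V.

+0.160 V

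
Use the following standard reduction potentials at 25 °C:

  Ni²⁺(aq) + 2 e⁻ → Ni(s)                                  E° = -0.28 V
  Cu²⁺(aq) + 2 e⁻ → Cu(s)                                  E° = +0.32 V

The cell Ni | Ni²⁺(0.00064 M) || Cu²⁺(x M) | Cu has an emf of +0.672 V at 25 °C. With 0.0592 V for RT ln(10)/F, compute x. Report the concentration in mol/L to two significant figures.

0.17 M

Cu²⁺/Cu is the cathode, Ni²⁺/Ni the anode: E°cell = +0.60 V, n = 2.
Overall reaction: Cu²⁺(aq) + Ni(s) → Cu(s) + Ni²⁺(aq); Q = [Ni²⁺]^1/[Cu²⁺]^1.
From E = E° − (0.0592/n) log Q: log Q = (E° − E)·n/0.0592 = (+0.60 − (+0.672))·2/0.0592 = -2.4324.
So 1·log[Cu²⁺] = 1·log(0.00064) − log Q = -3.1938 − (-2.4324) = -0.7614; [Cu²⁺] = 10^(-0.7614) ≈ 0.17 M.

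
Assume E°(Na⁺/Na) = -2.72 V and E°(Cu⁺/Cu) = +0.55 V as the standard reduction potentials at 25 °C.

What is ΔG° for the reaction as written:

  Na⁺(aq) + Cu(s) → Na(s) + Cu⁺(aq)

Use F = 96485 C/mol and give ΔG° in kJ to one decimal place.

As written, Na⁺/Na is reduced (cathode) and Cu⁺/Cu is oxidised (anode), so E°cell = (-2.72) − (+0.55) = -3.27 V.
Balancing electrons gives n = 1.
ΔG° = −nFE° = −(1)(96485)(-3.27) = 315,506 J = +315.5 kJ.

+315.5 kJ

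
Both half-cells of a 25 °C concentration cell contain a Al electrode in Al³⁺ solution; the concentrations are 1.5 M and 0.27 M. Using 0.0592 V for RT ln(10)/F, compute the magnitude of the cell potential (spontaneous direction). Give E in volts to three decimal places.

For a concentration cell E°cell = 0. The 1.5 M side is the cathode (reduction is favoured where [Al³⁺] is higher).
With n = 3, E = −(0.0592/3) log([Al³⁺]ₐₙ/[Al³⁺]꜀ₐₜ) = −(0.0592/3) log(0.27/1.5) = −(0.0592/3)(-0.745) = +0.015 V.

+0.015 V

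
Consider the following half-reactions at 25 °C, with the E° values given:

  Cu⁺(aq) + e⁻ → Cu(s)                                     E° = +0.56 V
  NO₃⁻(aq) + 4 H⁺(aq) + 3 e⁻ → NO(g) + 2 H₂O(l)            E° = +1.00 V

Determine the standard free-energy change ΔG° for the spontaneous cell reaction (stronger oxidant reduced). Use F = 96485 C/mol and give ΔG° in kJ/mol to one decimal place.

NO₃⁻/NO (E° = +1.00 V) is the cathode; Cu⁺/Cu (E° = +0.56 V) is the anode, so E°cell = +0.44 V.
Balancing electrons gives n = 3 (lcm of 3 and 1).
ΔG° = −nFE° = −(3)(96485)(+0.44) = -127,360 J = -127.4 kJ/mol.

-127.4 kJ/mol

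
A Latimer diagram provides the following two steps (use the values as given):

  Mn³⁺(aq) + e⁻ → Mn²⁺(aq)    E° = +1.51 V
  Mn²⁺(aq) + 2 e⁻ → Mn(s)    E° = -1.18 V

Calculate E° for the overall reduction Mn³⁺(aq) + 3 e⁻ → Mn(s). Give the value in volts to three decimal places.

-0.283 V

Adding the free-energy changes (−nFE°) of the two steps gives −n₃FE°₃ = −n₁FE°₁ − n₂FE°₂.
E°₃ = (1×+1.51 + 2×-1.18) / 3 = (-0.850) / 3 = -0.283 V.
E° values themselves are not directly additive — weighting by electron count is essential.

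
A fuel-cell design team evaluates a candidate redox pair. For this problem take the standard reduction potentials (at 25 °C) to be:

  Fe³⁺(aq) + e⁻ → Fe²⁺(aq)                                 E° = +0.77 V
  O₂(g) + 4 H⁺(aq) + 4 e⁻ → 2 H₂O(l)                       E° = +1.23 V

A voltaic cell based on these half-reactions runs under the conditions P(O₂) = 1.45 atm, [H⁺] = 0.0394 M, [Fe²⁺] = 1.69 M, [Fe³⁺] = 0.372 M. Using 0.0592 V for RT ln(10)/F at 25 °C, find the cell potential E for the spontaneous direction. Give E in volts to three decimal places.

O₂/H₂O is the cathode (higher E°), Fe³⁺/Fe²⁺ the anode: E°cell = +1.23 − (+0.77) = +0.46 V, n = 4.
Overall: O₂(g) + 4 H⁺(aq) + 4 Fe²⁺(aq) → 2 H₂O(l) + 4 Fe³⁺(aq)
Q = [Fe³⁺]^4 / (P(O₂)·[H⁺]^4·[Fe²⁺]^4); log Q = 2.827.
E = E° − (0.0592/n) log Q = +0.46 − (0.0592/4)(2.827) = +0.418 V.

+0.418 V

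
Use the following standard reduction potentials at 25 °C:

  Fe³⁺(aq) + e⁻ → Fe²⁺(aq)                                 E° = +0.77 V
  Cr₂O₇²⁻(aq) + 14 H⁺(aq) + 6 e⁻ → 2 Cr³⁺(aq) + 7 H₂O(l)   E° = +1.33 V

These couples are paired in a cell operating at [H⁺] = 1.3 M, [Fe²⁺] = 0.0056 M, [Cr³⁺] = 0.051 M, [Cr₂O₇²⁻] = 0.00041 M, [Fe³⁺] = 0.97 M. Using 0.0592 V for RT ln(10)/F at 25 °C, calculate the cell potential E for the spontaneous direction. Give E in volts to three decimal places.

Cr₂O₇²⁻/Cr³⁺ is the cathode (higher E°), Fe³⁺/Fe²⁺ the anode: E°cell = +1.33 − (+0.77) = +0.56 V, n = 6.
Overall: Cr₂O₇²⁻(aq) + 14 H⁺(aq) + 6 Fe²⁺(aq) → 2 Cr³⁺(aq) + 7 H₂O(l) + 6 Fe³⁺(aq)
Q = [Cr³⁺]^2·[Fe³⁺]^6 / ([Cr₂O₇²⁻]·[H⁺]^14·[Fe²⁺]^6); log Q = 12.639.
E = E° − (0.0592/n) log Q = +0.56 − (0.0592/6)(12.639) = +0.435 V.

+0.435 V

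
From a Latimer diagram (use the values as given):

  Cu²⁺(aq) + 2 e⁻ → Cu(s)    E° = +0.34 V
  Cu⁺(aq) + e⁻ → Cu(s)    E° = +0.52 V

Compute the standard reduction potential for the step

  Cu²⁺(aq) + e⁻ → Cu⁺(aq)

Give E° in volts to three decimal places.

+0.160 V

Sequential free energies add, so n₃E°₃ = n₁E°₁ + n₂E°₂.
With n₃ = 2, and the known step contributing 1×(+0.52) V, the unknown satisfies 1·E° = 2×(+0.34) − 1×(+0.52) = +0.160.
E° = +0.160 / 1 = +0.160 V.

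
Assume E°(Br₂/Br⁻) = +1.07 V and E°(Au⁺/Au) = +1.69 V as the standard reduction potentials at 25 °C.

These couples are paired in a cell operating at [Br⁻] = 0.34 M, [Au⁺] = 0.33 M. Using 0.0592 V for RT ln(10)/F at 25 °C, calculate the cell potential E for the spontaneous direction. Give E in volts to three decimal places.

+0.564 V

Au⁺/Au is the cathode (higher E°), Br₂/Br⁻ the anode: E°cell = +1.69 − (+1.07) = +0.62 V, n = 2.
Overall: 2 Au⁺(aq) + 2 Br⁻(aq) → 2 Au(s) + Br₂(l)
Q = 1 / ([Au⁺]^2·[Br⁻]^2); log Q = 1.900.
E = E° − (0.0592/n) log Q = +0.62 − (0.0592/2)(1.900) = +0.564 V.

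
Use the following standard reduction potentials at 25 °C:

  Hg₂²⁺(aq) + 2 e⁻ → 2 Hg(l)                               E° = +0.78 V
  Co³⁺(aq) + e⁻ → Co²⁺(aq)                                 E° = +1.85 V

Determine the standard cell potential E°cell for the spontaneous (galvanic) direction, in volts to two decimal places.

+1.07 V

The Co³⁺/Co²⁺ couple has the higher reduction potential, so it is the cathode; Hg₂²⁺/Hg is oxidised at the anode.
E°cell = E°(cathode) − E°(anode) = (+1.85) − (+0.78) = +1.07 V.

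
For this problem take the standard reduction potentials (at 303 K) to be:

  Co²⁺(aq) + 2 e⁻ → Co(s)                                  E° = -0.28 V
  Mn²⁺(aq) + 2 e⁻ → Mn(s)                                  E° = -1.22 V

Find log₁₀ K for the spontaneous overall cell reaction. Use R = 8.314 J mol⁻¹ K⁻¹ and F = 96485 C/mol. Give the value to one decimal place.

Cathode: Co²⁺/Co; anode: Mn²⁺/Mn. E°cell = (-0.28) − (-1.22) = +0.94 V, with n = 2.
ΔG° = −nFE° = −RT ln K, so ln K = nFE°/(RT) = (2)(96485)(+0.94) / ((8.314)(303)) = 72.005.
log₁₀ K = 72.005 / ln 10 = 31.3.

31.3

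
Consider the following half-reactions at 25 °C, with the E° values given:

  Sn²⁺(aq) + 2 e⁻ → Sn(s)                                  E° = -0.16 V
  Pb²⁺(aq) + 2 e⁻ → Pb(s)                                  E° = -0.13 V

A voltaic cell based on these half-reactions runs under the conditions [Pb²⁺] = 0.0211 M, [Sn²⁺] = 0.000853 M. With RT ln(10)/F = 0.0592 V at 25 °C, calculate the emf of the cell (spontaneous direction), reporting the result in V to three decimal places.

+0.071 V

Pb²⁺/Pb is the cathode (higher E°), Sn²⁺/Sn the anode: E°cell = -0.13 − (-0.16) = +0.03 V, n = 2.
Overall: Pb²⁺(aq) + Sn(s) → Pb(s) + Sn²⁺(aq)
Q = [Sn²⁺] / ([Pb²⁺]); log Q = -1.393.
E = E° − (0.0592/n) log Q = +0.03 − (0.0592/2)(-1.393) = +0.071 V.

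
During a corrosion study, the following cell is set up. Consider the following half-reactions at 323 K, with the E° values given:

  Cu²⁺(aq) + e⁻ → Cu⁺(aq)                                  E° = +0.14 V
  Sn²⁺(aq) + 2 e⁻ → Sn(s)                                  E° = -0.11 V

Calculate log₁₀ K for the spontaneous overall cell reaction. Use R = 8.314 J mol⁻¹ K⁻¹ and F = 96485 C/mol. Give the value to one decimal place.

7.8

Cathode: Cu²⁺/Cu⁺; anode: Sn²⁺/Sn. E°cell = (+0.14) − (-0.11) = +0.25 V, with n = 2.
ΔG° = −nFE° = −RT ln K, so ln K = nFE°/(RT) = (2)(96485)(+0.25) / ((8.314)(323)) = 17.965.
log₁₀ K = 17.965 / ln 10 = 7.8.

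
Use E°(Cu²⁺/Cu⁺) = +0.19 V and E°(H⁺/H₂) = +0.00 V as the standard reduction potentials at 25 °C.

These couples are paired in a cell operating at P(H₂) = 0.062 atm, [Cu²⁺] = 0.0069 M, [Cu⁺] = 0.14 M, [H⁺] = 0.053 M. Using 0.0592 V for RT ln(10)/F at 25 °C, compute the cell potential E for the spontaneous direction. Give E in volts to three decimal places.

Cu²⁺/Cu⁺ is the cathode (higher E°), H⁺/H₂ the anode: E°cell = +0.19 − (+0.00) = +0.19 V, n = 2.
Overall: 2 Cu²⁺(aq) + H₂(g) → 2 Cu⁺(aq) + 2 H⁺(aq)
Q = [Cu⁺]^2·[H⁺]^2 / ([Cu²⁺]^2·P(H₂)); log Q = 1.271.
E = E° − (0.0592/n) log Q = +0.19 − (0.0592/2)(1.271) = +0.152 V.

+0.152 V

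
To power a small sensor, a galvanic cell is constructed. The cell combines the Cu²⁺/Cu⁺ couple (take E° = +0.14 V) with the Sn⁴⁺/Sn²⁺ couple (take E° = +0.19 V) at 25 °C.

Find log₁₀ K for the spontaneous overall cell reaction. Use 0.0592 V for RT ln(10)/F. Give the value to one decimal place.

Cathode: Sn⁴⁺/Sn²⁺; anode: Cu²⁺/Cu⁺. E°cell = +0.05 V, n = 2.
log K = nE°cell / 0.0592 = (2)(+0.05) / 0.0592 = 1.7.

1.7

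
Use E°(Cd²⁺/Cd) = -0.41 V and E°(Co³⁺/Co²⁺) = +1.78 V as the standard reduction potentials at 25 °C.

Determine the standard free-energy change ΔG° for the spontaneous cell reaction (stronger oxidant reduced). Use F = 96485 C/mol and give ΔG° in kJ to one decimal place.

Co³⁺/Co²⁺ (E° = +1.78 V) is the cathode; Cd²⁺/Cd (E° = -0.41 V) is the anode, so E°cell = +2.19 V.
Balancing electrons gives n = 2 (lcm of 1 and 2).
ΔG° = −nFE° = −(2)(96485)(+2.19) = -422,604 J = -422.6 kJ.

-422.6 kJ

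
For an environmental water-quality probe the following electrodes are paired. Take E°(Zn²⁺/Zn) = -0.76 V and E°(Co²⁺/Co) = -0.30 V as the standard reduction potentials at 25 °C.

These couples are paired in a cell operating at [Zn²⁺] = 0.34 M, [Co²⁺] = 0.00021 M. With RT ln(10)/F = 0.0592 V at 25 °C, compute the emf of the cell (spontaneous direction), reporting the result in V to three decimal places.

Co²⁺/Co is the cathode (higher E°), Zn²⁺/Zn the anode: E°cell = -0.30 − (-0.76) = +0.46 V, n = 2.
Overall: Co²⁺(aq) + Zn(s) → Co(s) + Zn²⁺(aq)
Q = [Zn²⁺] / ([Co²⁺]); log Q = 3.209.
E = E° − (0.0592/n) log Q = +0.46 − (0.0592/2)(3.209) = +0.365 V.

+0.365 V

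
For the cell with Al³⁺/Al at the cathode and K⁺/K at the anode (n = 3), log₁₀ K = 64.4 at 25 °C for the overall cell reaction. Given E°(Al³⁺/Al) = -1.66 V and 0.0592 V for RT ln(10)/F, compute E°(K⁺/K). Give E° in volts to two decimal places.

-2.93 V

E°cell = (0.0592/n)·log K = (0.0592/3)(64.4) = +1.271 V.
Since Al³⁺/Al is the cathode and K⁺/K the anode, E°cell = E°(Al³⁺/Al) − E°(K⁺/K).
So E°(K⁺/K) = E°(Al³⁺/Al) − E°cell = (-1.66) − (+1.271) = -2.93 V.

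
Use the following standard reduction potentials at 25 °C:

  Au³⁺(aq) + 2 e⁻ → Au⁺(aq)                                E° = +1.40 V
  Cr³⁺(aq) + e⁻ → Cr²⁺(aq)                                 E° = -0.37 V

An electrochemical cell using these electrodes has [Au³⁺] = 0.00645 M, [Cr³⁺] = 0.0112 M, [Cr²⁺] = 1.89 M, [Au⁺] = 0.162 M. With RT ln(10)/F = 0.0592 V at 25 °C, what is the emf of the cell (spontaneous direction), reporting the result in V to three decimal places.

Au³⁺/Au⁺ is the cathode (higher E°), Cr³⁺/Cr²⁺ the anode: E°cell = +1.40 − (-0.37) = +1.77 V, n = 2.
Overall: Au³⁺(aq) + 2 Cr²⁺(aq) → Au⁺(aq) + 2 Cr³⁺(aq)
Q = [Au⁺]·[Cr³⁺]^2 / ([Au³⁺]·[Cr²⁺]^2); log Q = -3.055.
E = E° − (0.0592/n) log Q = +1.77 − (0.0592/2)(-3.055) = +1.860 V.

+1.860 V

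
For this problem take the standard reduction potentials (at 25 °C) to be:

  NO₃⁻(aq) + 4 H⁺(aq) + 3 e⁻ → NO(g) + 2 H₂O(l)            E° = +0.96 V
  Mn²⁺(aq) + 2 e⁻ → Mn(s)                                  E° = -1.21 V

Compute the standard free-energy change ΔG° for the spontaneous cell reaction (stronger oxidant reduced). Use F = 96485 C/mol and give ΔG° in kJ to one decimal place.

NO₃⁻/NO (E° = +0.96 V) is the cathode; Mn²⁺/Mn (E° = -1.21 V) is the anode, so E°cell = +2.17 V.
Balancing electrons gives n = 6 (lcm of 3 and 2).
ΔG° = −nFE° = −(6)(96485)(+2.17) = -1,256,235 J = -1256.2 kJ.

-1256.2 kJ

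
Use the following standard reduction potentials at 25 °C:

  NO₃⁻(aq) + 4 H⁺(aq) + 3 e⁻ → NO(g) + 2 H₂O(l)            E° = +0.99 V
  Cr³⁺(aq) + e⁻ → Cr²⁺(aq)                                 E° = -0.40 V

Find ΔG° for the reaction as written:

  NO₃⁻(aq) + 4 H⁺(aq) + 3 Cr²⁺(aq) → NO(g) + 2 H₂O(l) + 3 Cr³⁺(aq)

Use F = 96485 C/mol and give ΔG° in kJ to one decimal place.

As written, NO₃⁻/NO is reduced (cathode) and Cr³⁺/Cr²⁺ is oxidised (anode), so E°cell = (+0.99) − (-0.40) = +1.39 V.
Balancing electrons gives n = 3.
ΔG° = −nFE° = −(3)(96485)(+1.39) = -402,342 J = -402.3 kJ.

-402.3 kJ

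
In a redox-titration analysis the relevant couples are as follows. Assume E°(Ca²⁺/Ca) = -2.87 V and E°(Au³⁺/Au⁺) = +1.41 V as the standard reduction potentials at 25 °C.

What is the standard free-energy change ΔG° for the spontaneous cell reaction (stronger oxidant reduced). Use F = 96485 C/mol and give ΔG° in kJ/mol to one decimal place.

Au³⁺/Au⁺ (E° = +1.41 V) is the cathode; Ca²⁺/Ca (E° = -2.87 V) is the anode, so E°cell = +4.28 V.
Balancing electrons gives n = 2 (lcm of 2 and 2).
ΔG° = −nFE° = −(2)(96485)(+4.28) = -825,912 J = -825.9 kJ/mol.

-825.9 kJ/mol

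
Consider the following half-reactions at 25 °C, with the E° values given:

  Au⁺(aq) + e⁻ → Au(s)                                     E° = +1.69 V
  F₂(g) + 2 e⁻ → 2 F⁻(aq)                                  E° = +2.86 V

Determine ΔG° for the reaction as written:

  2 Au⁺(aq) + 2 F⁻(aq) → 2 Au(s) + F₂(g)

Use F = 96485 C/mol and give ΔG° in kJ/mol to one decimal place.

+225.8 kJ/mol

As written, Au⁺/Au is reduced (cathode) and F₂/F⁻ is oxidised (anode), so E°cell = (+1.69) − (+2.86) = -1.17 V.
Balancing electrons gives n = 2.
ΔG° = −nFE° = −(2)(96485)(-1.17) = 225,775 J = +225.8 kJ/mol.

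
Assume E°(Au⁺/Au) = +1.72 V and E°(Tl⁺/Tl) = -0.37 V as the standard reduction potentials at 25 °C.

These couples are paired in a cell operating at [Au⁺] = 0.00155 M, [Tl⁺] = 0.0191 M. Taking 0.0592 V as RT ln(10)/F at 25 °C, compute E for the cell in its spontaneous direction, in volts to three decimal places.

Au⁺/Au is the cathode (higher E°), Tl⁺/Tl the anode: E°cell = +1.72 − (-0.37) = +2.09 V, n = 1.
Overall: Au⁺(aq) + Tl(s) → Au(s) + Tl⁺(aq)
Q = [Tl⁺] / ([Au⁺]); log Q = 1.091.
E = E° − (0.0592/n) log Q = +2.09 − (0.0592/1)(1.091) = +2.025 V.

+2.025 V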